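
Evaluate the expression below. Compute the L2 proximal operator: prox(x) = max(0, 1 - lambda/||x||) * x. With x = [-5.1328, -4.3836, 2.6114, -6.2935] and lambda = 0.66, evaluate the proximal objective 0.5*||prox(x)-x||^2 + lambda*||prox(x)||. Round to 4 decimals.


Step 1: Compute ||x||.
||x|| = 9.5911
Step 2: Compute scaling factor.
scale = max(0, 1 - 0.66/9.5911) = 0.9312
Step 3: prox(x) = [-4.7796, -4.0819, 2.4317, -5.8604]
||prox(x)|| = 8.9311
Step 4: Proximal objective.
0.5*||prox-x||^2 = 0.2178
lambda*||prox|| = 5.8945
Total = 6.1123


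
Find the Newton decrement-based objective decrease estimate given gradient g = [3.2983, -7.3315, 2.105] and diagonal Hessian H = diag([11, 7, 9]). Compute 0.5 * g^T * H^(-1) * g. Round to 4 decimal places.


Step 1: H is diagonal, so H^(-1) * g = [0.2998, -1.0474, 0.2339].
Step 2: g^T H^(-1) g = sum_i g_i^2 / H_ii
  = (3.2983)^2/11 + (-7.3315)^2/7 + (2.105)^2/9
  = 0.989 + 7.6787 + 0.4923 = 9.16
Step 3: Objective decrease = 0.5 * g^T H^(-1) g = 4.58


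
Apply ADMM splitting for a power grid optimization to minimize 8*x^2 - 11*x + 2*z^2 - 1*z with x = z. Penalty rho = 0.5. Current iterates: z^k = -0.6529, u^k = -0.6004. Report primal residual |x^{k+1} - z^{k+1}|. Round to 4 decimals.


ADMM iteration with rho = 0.5, z^k = -0.6529, u^k = -0.6004
Step 1: x-update.
Minimize 8*x^2 - 11*x + (0.5/2)*(x + 0.6529 - 0.6004)^2
FOC: (2*8 + 0.5)*x = 11 + 0.5*(-0.6529 + 0.6004)
x^{k+1} = 0.6651
Step 2: z-update.
Minimize 2*z^2 - 1*z + (0.5/2)*(0.6651 - z - 0.6004)^2
FOC: (2*2 + 0.5)*z = 1 + 0.5*(0.6651 - 0.6004)
z^{k+1} = 0.2294
Step 3: u-update.
u^{k+1} = -0.6004 + 0.6651 - 0.2294 = -0.1647
Step 4: Primal residual = |0.6651 - 0.2294| = 0.4357


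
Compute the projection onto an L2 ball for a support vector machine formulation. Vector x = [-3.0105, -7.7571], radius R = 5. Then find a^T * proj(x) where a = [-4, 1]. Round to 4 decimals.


Step 1: Compute ||x|| (intermediates to 6 decimals).
||x|| = sqrt((-3.0105)^2 + (-7.7571)^2) = 8.3208
Step 2: Project.
Since ||x|| > R, scale = R/||x|| = 5/8.3208 = 0.600904, proj(x) = scale * x
proj(x) = [-1.809021, -4.661272]
Step 3: Dot product.
a^T * proj(x) = -4*(-1.809021) + 1*(-4.661272) = 2.5748


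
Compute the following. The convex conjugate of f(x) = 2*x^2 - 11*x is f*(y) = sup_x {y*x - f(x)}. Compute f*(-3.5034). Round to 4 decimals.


f*(y) = sup_x {y*x - a*x^2 - b*x} = sup_x {(y-b)*x - a*x^2}
FOC: (y - b) - 2a*x = 0 => x* = (y - b)/(2a)
x* = (-3.5034 + 11)/(2*2) = 1.8742
f*(-3.5034) = (y-b)^2/(4a) = (-3.5034 + 11)^2/(4*2)
= 56.199/8 = 7.0249


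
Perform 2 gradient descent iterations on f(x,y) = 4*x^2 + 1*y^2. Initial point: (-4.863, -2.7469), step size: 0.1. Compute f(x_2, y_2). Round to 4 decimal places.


Gradient descent on f(x,y) = 4*x^2 + 1*y^2.
Starting point: (-4.863, -2.7469), alpha = 0.1
Step 1: grad_x = 2*4*-4.863 = -38.904, grad_y = 2*1*-2.7469 = -5.4938
  x_1 = -4.863 - 0.1*-38.904 = -0.9726
  y_1 = -2.7469 - 0.1*-5.4938 = -2.1975
Step 2: grad_x = 2*4*-0.9726 = -7.7808, grad_y = 2*1*-2.1975 = -4.395
  x_2 = -0.9726 - 0.1*-7.7808 = -0.1945
  y_2 = -2.1975 - 0.1*-4.395 = -1.758
f(-0.1945, -1.758) = 4*(-0.1945)^2 + 1*(-1.758)^2 = 3.242


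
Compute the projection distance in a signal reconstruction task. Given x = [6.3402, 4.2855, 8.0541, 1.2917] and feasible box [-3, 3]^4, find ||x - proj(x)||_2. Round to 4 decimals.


Project each component onto [-3, 3].
clip(6.3402) = 3.0, clip(4.2855) = 3.0, clip(8.0541) = 3.0, clip(1.2917) = 1.2917
Projection = [3.0, 3.0, 3.0, 1.2917]
Squared diffs: [11.1569, 1.6525, 25.5439, 0.0]
Distance = sqrt(38.3533) = 6.193


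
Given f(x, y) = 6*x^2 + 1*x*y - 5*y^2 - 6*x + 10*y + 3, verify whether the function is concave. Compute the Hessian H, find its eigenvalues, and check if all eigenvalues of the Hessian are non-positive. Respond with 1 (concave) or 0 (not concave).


The Hessian of f(x,y) = 6*x^2 + 1*x*y - 5*y^2 - 6*x + 10*y + 3 is:
H = [[12, 1], [1, -10]]
Trace = 12 - 10 = 2
Determinant = 12*-10 - (1)^2 = -121
Discriminant = (2)^2 - 4*-121 = 488.0
Eigenvalues: lambda_1 = -10.0454, lambda_2 = 12.0454
The function is not concave.

0


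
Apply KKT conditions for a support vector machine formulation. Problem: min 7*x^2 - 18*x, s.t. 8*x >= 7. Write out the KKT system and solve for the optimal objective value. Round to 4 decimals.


Step 1: Try lambda = 0 (constraint inactive).
Stationarity: 2*7*x - 18 = 0
x* = 18/(2*7) = 9/7 = 1.2857 (rounded; the exact value 9/7 is used below)
Check constraint: 8*1.2857 = 10.2856 >= 7 -- satisfied.
Step 2: Compute optimal value.
f(x*) = 7*(9/7)^2 - 18*(9/7) = -11.5714


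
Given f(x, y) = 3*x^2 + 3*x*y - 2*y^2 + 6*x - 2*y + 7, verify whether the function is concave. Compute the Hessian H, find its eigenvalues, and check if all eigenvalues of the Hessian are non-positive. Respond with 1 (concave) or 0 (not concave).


The Hessian of f(x,y) = 3*x^2 + 3*x*y - 2*y^2 + 6*x - 2*y + 7 is:
H = [[6, 3], [3, -4]]
Trace = 6 - 4 = 2
Determinant = 6*-4 - (3)^2 = -33
Discriminant = (2)^2 - 4*-33 = 136.0
Eigenvalues: lambda_1 = -4.831, lambda_2 = 6.831
The function is not concave.

0


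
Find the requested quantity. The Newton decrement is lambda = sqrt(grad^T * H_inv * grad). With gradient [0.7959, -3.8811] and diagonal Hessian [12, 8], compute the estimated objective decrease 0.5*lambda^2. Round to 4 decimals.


Step 1: H is diagonal, so H^(-1) * g = [0.0663, -0.4851].
Step 2: g^T H^(-1) g = sum_i g_i^2 / H_ii
  = (0.7959)^2/12 + (-3.8811)^2/8
  = 0.0528 + 1.8829 = 1.9357
Step 3: Objective decrease = 0.5 * g^T H^(-1) g = 0.9678


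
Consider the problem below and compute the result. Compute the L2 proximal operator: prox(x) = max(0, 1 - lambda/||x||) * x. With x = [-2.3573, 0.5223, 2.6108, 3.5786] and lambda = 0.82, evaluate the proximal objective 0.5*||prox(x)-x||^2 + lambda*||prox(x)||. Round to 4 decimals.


Step 1: Compute ||x||.
||x|| = 5.045
Step 2: Compute scaling factor.
scale = max(0, 1 - 0.82/5.045) = 0.8375
Step 3: prox(x) = [-1.9742, 0.4374, 2.1865, 2.9969]
||prox(x)|| = 4.225
Step 4: Proximal objective.
0.5*||prox-x||^2 = 0.3362
lambda*||prox|| = 3.4645
Total = 3.8007


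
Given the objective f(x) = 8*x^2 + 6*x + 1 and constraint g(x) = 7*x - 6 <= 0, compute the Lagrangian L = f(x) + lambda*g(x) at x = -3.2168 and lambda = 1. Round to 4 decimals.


Step 1: Evaluate f(x).
f(-3.2168) = 8*(-3.2168)^2 + 6*(-3.2168) + 1 = 64.4816
Step 2: Evaluate g(x).
g(-3.2168) = 7*-3.2168 - 6 = -28.5176
Step 3: Compute Lagrangian.
L = 64.4816 + 1*-28.5176 = 35.964


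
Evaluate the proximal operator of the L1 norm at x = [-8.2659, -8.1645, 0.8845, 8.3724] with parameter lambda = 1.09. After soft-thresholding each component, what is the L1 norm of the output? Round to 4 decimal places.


Soft-thresholding with lambda = 1.09:
prox(-8.2659) = sign(-8.2659)*max(|-8.2659| - 1.09, 0) = -7.1759
prox(-8.1645) = sign(-8.1645)*max(|-8.1645| - 1.09, 0) = -7.0745
prox(0.8845) = sign(0.8845)*max(|0.8845| - 1.09, 0) = 0.0
prox(8.3724) = sign(8.3724)*max(|8.3724| - 1.09, 0) = 7.2824
prox(x) = [-7.1759, -7.0745, 0.0, 7.2824]
||prox(x)||_1 = 7.1759 + 7.0745 + 0.0 + 7.2824 = 21.5328


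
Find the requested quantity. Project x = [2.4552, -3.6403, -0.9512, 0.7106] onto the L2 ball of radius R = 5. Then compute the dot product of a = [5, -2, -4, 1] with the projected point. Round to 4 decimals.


Step 1: Compute ||x|| (intermediates to 6 decimals).
||x|| = sqrt(2.4552^2 + (-3.6403)^2 + (-0.9512)^2 + 0.7106^2) = 4.548574
Step 2: Project.
Since ||x|| <= R, proj = x (no scaling needed).
proj(x) = [2.4552, -3.6403, -0.9512, 0.7106]
Step 3: Dot product.
a^T * proj(x) = 5*2.4552 - 2*(-3.6403) - 4*(-0.9512) + 1*0.7106 = 24.072


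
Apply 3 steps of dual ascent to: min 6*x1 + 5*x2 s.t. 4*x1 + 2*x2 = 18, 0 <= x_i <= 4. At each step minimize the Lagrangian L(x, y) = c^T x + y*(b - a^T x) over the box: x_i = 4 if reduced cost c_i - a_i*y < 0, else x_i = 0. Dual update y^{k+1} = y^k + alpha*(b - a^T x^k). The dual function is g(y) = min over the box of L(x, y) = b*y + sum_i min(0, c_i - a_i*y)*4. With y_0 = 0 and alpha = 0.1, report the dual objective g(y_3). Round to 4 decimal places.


Dual ascent for LP: min 6*x1 + 5*x2, 4*x1 + 2*x2 = 18, 0 <= x_i <= 4
Step 1: y^k = 0.0, reduced costs: (6.0, 5.0)
  x^k = (0.0, 0.0), subgradient = b - a^T x = 18.0
  y^{k+1} = 0.0 + 0.1*18.0 = 1.8
Step 2: y^k = 1.8, reduced costs: (-1.2, 1.4)
  x^k = (4.0, 0.0), subgradient = b - a^T x = 2.0
  y^{k+1} = 1.8 + 0.1*2.0 = 2.0
Step 3: y^k = 2.0, reduced costs: (-2.0, 1.0)
  x^k = (4.0, 0.0), subgradient = b - a^T x = 2.0
  y^{k+1} = 2.0 + 0.1*2.0 = 2.2
Dual objective at y_3 = 2.2: reduced costs (-2.8, 0.6), box minimizer x = (4.0, 0.0)
g(y_3) = b*y + (c1 - a1*y)*x1 + (c2 - a2*y)*x2 = 18*2.2 + (-2.8)*4.0 + 0.6*0.0 = 39.6 - 11.2 + 0.0 = 28.4


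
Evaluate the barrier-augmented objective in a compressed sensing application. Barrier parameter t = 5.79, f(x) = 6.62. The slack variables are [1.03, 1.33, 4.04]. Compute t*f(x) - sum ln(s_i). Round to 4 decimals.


Step 1: Compute log-barrier.
ln values: [0.0296, 0.2852, 1.3962]
phi = -(0.0296 + 0.2852 + 1.3962) = -1.711
Step 2: Compute augmented objective.
t*f(x) = 5.79*6.62 = 38.3298
Total = 38.3298 - 1.711 = 36.6188


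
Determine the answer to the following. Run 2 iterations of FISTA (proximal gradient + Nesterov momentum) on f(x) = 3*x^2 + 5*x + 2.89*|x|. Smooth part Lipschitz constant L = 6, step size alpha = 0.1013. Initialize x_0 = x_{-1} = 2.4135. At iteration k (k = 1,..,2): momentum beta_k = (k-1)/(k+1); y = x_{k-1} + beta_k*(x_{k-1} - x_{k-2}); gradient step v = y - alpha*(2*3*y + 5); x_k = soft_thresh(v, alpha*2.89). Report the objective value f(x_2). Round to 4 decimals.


FISTA on f(x) = 3*x^2 + 5*x + 2.89*|x|
L = 6, alpha = 0.1013
Iteration 1: beta = 0.0, y = 2.4135 + 0.0*(2.4135 - 2.4135) = 2.4135
  grad(y) = 19.481, v = y - alpha*grad = 0.4401
  prox(v) = soft_thresh(0.4401, 0.2928) = 0.1473
Iteration 2: beta = 0.3333, y = 0.1473 + 0.3333*(0.1473 - 2.4135) = -0.6081
  grad(y) = 1.3515, v = y - alpha*grad = -0.745
  prox(v) = soft_thresh(-0.745, 0.2928) = -0.4522
f(x_2) = 3*(-0.4522)^2 + 5*(-0.4522) + 2.89*|-0.4522| = -0.3407


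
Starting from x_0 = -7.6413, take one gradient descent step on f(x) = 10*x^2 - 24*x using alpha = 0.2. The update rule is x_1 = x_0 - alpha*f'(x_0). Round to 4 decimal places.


We compute the gradient at x_0 and apply the update.
f'(x) = 20*x - 24
f'(-7.6413) = 20*-7.6413 - 24 = -176.826
x_1 = -7.6413 - 0.2*-176.826 = 27.7239


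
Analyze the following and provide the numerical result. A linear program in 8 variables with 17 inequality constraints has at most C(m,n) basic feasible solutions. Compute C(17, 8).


Each vertex corresponds to some choice of n active constraints out of m, so the number of vertices is at most C(m, n) = m! / (n!(m-n)!).
m = 17, n = 8
Numerator: 17 * 16 * 15 * 14 * 13 * 12 * 11 * 10
Denominator: 8! = 40320
C(17, 8) = 24310


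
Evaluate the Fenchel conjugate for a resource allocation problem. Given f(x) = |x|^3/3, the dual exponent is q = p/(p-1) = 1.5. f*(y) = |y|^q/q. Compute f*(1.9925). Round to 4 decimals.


The conjugate exponent q satisfies 1/p + 1/q = 1.
p = 3, so q = 3/(3 - 1) = 1.5
|y|^q = 1.9925^1.5 = 2.8125
f*(1.9925) = 2.8125 / 1.5 = 1.875


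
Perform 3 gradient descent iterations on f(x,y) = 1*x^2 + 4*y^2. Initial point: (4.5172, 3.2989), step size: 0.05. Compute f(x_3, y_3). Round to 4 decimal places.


Gradient descent on f(x,y) = 1*x^2 + 4*y^2.
Starting point: (4.5172, 3.2989), alpha = 0.05
Step 1: grad_x = 2*1*4.5172 = 9.0344, grad_y = 2*4*3.2989 = 26.3912
  x_1 = 4.5172 - 0.05*9.0344 = 4.0655
  y_1 = 3.2989 - 0.05*26.3912 = 1.9793
Step 2: grad_x = 2*1*4.0655 = 8.131, grad_y = 2*4*1.9793 = 15.8347
  x_2 = 4.0655 - 0.05*8.131 = 3.6589
  y_2 = 1.9793 - 0.05*15.8347 = 1.1876
Step 3: grad_x = 2*1*3.6589 = 7.3179, grad_y = 2*4*1.1876 = 9.5008
  x_3 = 3.6589 - 0.05*7.3179 = 3.293
  y_3 = 1.1876 - 0.05*9.5008 = 0.7126
f(3.293, 0.7126) = 1*3.293^2 + 4*0.7126^2 = 12.8751


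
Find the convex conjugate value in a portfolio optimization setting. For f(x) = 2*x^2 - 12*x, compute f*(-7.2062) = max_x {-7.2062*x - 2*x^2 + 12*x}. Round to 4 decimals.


f*(y) = sup_x {y*x - a*x^2 - b*x} = sup_x {(y-b)*x - a*x^2}
FOC: (y - b) - 2a*x = 0 => x* = (y - b)/(2a)
x* = (-7.2062 + 12)/(2*2) = 1.1985
f*(-7.2062) = (y-b)^2/(4a) = (-7.2062 + 12)^2/(4*2)
= 22.9805/8 = 2.8726


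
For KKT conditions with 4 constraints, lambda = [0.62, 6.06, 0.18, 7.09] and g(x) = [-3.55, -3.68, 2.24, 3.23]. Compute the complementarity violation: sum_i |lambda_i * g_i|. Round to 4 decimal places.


KKT complementary slackness check:
lambda_1 * g_1 = 0.62 * -3.55 = -2.201
lambda_2 * g_2 = 6.06 * -3.68 = -22.3008
lambda_3 * g_3 = 0.18 * 2.24 = 0.4032
lambda_4 * g_4 = 7.09 * 3.23 = 22.9007
Total violation = 2.201 + 22.3008 + 0.4032 + 22.9007 = 47.8057


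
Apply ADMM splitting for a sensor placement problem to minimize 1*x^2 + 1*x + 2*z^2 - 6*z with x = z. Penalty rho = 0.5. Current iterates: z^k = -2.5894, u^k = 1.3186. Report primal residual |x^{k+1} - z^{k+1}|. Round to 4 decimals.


ADMM iteration with rho = 0.5, z^k = -2.5894, u^k = 1.3186
Step 1: x-update.
Minimize 1*x^2 + 1*x + (0.5/2)*(x + 2.5894 + 1.3186)^2
FOC: (2*1 + 0.5)*x = -1 + 0.5*(-2.5894 - 1.3186)
x^{k+1} = -1.1816
Step 2: z-update.
Minimize 2*z^2 - 6*z + (0.5/2)*(-1.1816 - z + 1.3186)^2
FOC: (2*2 + 0.5)*z = 6 + 0.5*(-1.1816 + 1.3186)
z^{k+1} = 1.3486
Step 3: u-update.
u^{k+1} = 1.3186 - 1.1816 - 1.3486 = -1.2116
Step 4: Primal residual = |-1.1816 - 1.3486| = 2.5302


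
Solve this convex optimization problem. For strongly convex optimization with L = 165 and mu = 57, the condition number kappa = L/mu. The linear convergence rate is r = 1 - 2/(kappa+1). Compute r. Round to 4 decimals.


Step 1: Compute the condition number.
kappa = L/mu = 165/57 = 2.8947
Step 2: Compute the convergence rate.
r = 1 - 2/(kappa + 1) = 1 - 2*mu/(L + mu) = (L - mu)/(L + mu) = 108/222 = 0.4865


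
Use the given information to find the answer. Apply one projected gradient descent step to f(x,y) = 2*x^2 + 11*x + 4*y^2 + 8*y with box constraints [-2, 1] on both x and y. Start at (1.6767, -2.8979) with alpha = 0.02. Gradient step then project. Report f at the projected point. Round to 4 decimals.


Step 1: Compute gradient at (1.6767, -2.8979).
grad_x = 2*2*1.6767 + 11 = 17.7068
grad_y = 2*4*-2.8979 + 8 = -15.1832
Step 2: Gradient step.
x_raw = 1.6767 - 0.02*17.7068 = 1.3226
y_raw = -2.8979 - 0.02*-15.1832 = -2.5942
Step 3: Project onto [-2, 1].
x_proj = clip(1.3226) = 1.0
y_proj = clip(-2.5942) = -2.0
Step 4: Evaluate f.
f(1.0, -2.0) = 13.0


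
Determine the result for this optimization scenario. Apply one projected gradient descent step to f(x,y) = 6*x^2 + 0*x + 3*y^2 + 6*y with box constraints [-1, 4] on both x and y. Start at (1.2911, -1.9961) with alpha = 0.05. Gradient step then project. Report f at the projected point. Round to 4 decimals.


Step 1: Compute gradient at (1.2911, -1.9961).
grad_x = 2*6*1.2911 + 0 = 15.4932
grad_y = 2*3*-1.9961 + 6 = -5.9766
Step 2: Gradient step.
x_raw = 1.2911 - 0.05*15.4932 = 0.5164
y_raw = -1.9961 - 0.05*-5.9766 = -1.6973
Step 3: Project onto [-1, 4].
x_proj = clip(0.5164) = 0.5164
y_proj = clip(-1.6973) = -1.0
Step 4: Evaluate f.
f(0.5164, -1.0) = -1.3997


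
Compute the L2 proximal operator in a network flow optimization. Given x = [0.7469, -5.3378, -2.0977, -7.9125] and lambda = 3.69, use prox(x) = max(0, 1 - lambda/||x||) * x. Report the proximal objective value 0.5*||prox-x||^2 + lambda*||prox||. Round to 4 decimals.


Step 1: Compute ||x||.
||x|| = 9.8009
Step 2: Compute scaling factor.
scale = max(0, 1 - 3.69/9.8009) = 0.6235
Step 3: prox(x) = [0.4657, -3.3281, -1.3079, -4.9335]
||prox(x)|| = 6.1109
Step 4: Proximal objective.
0.5*||prox-x||^2 = 6.8081
lambda*||prox|| = 22.5492
Total = 29.3573


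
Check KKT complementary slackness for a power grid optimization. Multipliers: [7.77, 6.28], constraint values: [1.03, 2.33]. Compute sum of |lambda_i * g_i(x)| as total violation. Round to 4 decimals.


KKT complementary slackness check:
lambda_1 * g_1 = 7.77 * 1.03 = 8.0031
lambda_2 * g_2 = 6.28 * 2.33 = 14.6324
Total violation = 8.0031 + 14.6324 = 22.6355


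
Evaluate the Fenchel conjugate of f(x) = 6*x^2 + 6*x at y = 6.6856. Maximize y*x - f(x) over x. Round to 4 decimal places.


f*(y) = sup_x {y*x - a*x^2 - b*x} = sup_x {(y-b)*x - a*x^2}
FOC: (y - b) - 2a*x = 0 => x* = (y - b)/(2a)
x* = (6.6856 - 6)/(2*6) = 0.0571
f*(6.6856) = (y-b)^2/(4a) = (6.6856 - 6)^2/(4*6)
= 0.47/24 = 0.0196


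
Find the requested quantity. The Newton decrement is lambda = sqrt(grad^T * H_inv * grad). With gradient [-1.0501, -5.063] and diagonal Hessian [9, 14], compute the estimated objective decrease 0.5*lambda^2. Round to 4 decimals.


Step 1: H is diagonal, so H^(-1) * g = [-0.1167, -0.3616].
Step 2: g^T H^(-1) g = sum_i g_i^2 / H_ii
  = (-1.0501)^2/9 + (-5.063)^2/14
  = 0.1225 + 1.831 = 1.9535
Step 3: Objective decrease = 0.5 * g^T H^(-1) g = 0.9768


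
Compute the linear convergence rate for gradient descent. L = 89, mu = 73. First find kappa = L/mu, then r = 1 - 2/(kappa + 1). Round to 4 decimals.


Step 1: Compute the condition number.
kappa = L/mu = 89/73 = 1.2192
Step 2: Compute the convergence rate.
r = 1 - 2/(kappa + 1) = 1 - 2*mu/(L + mu) = (L - mu)/(L + mu) = 16/162 = 0.0988


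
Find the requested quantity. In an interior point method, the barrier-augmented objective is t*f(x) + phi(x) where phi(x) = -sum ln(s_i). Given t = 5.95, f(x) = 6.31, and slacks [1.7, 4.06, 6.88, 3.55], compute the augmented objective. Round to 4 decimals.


Step 1: Compute log-barrier.
ln values: [0.5306, 1.4012, 1.9286, 1.2669]
phi = -(0.5306 + 1.4012 + 1.9286 + 1.2669) = -5.1274
Step 2: Compute augmented objective.
t*f(x) = 5.95*6.31 = 37.5445
Total = 37.5445 - 5.1274 = 32.4171


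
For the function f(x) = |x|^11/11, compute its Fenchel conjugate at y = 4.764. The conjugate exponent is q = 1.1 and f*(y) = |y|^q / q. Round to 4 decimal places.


The conjugate exponent q satisfies 1/p + 1/q = 1.
p = 11, so q = 11/(11 - 1) = 1.1
|y|^q = 4.764^1.1 = 5.5689
f*(4.764) = 5.5689 / 1.1 = 5.0626


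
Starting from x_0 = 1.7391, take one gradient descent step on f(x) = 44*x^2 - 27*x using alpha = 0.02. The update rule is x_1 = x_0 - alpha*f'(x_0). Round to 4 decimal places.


We compute the gradient at x_0 and apply the update.
f'(x) = 88*x - 27
f'(1.7391) = 88*1.7391 - 27 = 126.0408
x_1 = 1.7391 - 0.02*126.0408 = -0.7817


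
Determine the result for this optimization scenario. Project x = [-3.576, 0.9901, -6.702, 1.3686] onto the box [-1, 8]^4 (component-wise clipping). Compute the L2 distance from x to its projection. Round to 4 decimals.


Project each component onto [-1, 8].
clip(-3.576) = -1.0, clip(0.9901) = 0.9901, clip(-6.702) = -1.0, clip(1.3686) = 1.3686
Projection = [-1.0, 0.9901, -1.0, 1.3686]
Squared diffs: [6.6358, 0.0, 32.5128, 0.0]
Distance = sqrt(39.1486) = 6.2569


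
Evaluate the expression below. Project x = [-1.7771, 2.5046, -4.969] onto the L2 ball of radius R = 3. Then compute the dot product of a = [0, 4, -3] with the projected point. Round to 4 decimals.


Step 1: Compute ||x|| (intermediates to 6 decimals).
||x|| = sqrt((-1.7771)^2 + 2.5046^2 + (-4.969)^2) = 5.84141
Step 2: Project.
Since ||x|| > R, scale = R/||x|| = 3/5.84141 = 0.513575, proj(x) = scale * x
proj(x) = [-0.912674, 1.2863, -2.551954]
Step 3: Dot product.
a^T * proj(x) = 0*(-0.912674) + 4*1.2863 - 3*(-2.551954) = 12.8011


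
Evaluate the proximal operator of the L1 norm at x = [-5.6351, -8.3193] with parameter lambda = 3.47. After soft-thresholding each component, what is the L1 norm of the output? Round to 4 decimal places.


Soft-thresholding with lambda = 3.47:
prox(-5.6351) = sign(-5.6351)*max(|-5.6351| - 3.47, 0) = -2.1651
prox(-8.3193) = sign(-8.3193)*max(|-8.3193| - 3.47, 0) = -4.8493
prox(x) = [-2.1651, -4.8493]
||prox(x)||_1 = 2.1651 + 4.8493 = 7.0144


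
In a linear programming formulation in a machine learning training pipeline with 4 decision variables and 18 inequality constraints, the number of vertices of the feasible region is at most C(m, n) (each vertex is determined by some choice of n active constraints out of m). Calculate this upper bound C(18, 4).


Each vertex corresponds to some choice of n active constraints out of m, so the number of vertices is at most C(m, n) = m! / (n!(m-n)!).
m = 18, n = 4
Numerator: 18 * 17 * 16 * 15
Denominator: 4! = 24
C(18, 4) = 3060


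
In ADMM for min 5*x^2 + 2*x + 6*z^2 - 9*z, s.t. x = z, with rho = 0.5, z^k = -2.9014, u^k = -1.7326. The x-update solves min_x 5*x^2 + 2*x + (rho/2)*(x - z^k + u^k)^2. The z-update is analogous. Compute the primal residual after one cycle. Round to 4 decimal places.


ADMM iteration with rho = 0.5, z^k = -2.9014, u^k = -1.7326
Step 1: x-update.
Minimize 5*x^2 + 2*x + (0.5/2)*(x + 2.9014 - 1.7326)^2
FOC: (2*5 + 0.5)*x = -2 + 0.5*(-2.9014 + 1.7326)
x^{k+1} = -0.2461
Step 2: z-update.
Minimize 6*z^2 - 9*z + (0.5/2)*(-0.2461 - z - 1.7326)^2
FOC: (2*6 + 0.5)*z = 9 + 0.5*(-0.2461 - 1.7326)
z^{k+1} = 0.6409
Step 3: u-update.
u^{k+1} = -1.7326 - 0.2461 - 0.6409 = -2.6196
Step 4: Primal residual = |-0.2461 - 0.6409| = 0.887


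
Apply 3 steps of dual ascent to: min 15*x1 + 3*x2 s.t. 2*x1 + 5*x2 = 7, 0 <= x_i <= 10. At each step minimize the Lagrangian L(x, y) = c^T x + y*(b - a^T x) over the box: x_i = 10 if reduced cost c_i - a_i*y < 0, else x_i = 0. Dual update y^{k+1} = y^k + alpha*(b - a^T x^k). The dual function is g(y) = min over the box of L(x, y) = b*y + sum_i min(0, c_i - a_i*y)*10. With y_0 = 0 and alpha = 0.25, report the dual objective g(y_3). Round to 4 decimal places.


Dual ascent for LP: min 15*x1 + 3*x2, 2*x1 + 5*x2 = 7, 0 <= x_i <= 10
Step 1: y^k = 0.0, reduced costs: (15.0, 3.0)
  x^k = (0.0, 0.0), subgradient = b - a^T x = 7.0
  y^{k+1} = 0.0 + 0.25*7.0 = 1.75
Step 2: y^k = 1.75, reduced costs: (11.5, -5.75)
  x^k = (0.0, 10.0), subgradient = b - a^T x = -43.0
  y^{k+1} = 1.75 + 0.25*-43.0 = -9.0
Step 3: y^k = -9.0, reduced costs: (33.0, 48.0)
  x^k = (0.0, 0.0), subgradient = b - a^T x = 7.0
  y^{k+1} = -9.0 + 0.25*7.0 = -7.25
Dual objective at y_3 = -7.25: reduced costs (29.5, 39.25), box minimizer x = (0.0, 0.0)
g(y_3) = b*y + (c1 - a1*y)*x1 + (c2 - a2*y)*x2 = 7*(-7.25) + 29.5*0.0 + 39.25*0.0 = -50.75 + 0.0 + 0.0 = -50.75


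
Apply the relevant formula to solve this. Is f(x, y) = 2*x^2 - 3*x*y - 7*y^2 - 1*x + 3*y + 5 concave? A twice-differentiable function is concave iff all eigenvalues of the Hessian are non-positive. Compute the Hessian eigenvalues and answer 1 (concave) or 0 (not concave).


The Hessian of f(x,y) = 2*x^2 - 3*x*y - 7*y^2 - 1*x + 3*y + 5 is:
H = [[4, -3], [-3, -14]]
Trace = 4 - 14 = -10
Determinant = 4*-14 - (-3)^2 = -65
Discriminant = (-10)^2 - 4*-65 = 360.0
Eigenvalues: lambda_1 = -14.4868, lambda_2 = 4.4868
The function is not concave.

0


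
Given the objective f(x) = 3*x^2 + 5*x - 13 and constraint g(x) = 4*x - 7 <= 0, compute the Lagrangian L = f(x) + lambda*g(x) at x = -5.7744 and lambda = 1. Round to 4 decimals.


Step 1: Evaluate f(x).
f(-5.7744) = 3*(-5.7744)^2 + 5*(-5.7744) - 13 = 58.1591
Step 2: Evaluate g(x).
g(-5.7744) = 4*-5.7744 - 7 = -30.0976
Step 3: Compute Lagrangian.
L = 58.1591 + 1*-30.0976 = 28.0615


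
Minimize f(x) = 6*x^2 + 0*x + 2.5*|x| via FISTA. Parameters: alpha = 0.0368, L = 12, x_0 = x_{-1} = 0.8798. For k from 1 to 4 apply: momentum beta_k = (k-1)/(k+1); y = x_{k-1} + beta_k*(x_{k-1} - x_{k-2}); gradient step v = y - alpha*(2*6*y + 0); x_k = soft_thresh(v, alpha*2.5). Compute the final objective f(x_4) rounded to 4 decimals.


FISTA on f(x) = 6*x^2 + 0*x + 2.5*|x|
L = 12, alpha = 0.0368
Iteration 1: beta = 0.0, y = 0.8798 + 0.0*(0.8798 - 0.8798) = 0.8798
  grad(y) = 10.5576, v = y - alpha*grad = 0.4913
  prox(v) = soft_thresh(0.4913, 0.092) = 0.3993
Iteration 2: beta = 0.3333, y = 0.3993 + 0.3333*(0.3993 - 0.8798) = 0.2391
  grad(y) = 2.8693, v = y - alpha*grad = 0.1335
  prox(v) = soft_thresh(0.1335, 0.092) = 0.0415
Iteration 3: beta = 0.5, y = 0.0415 + 0.5*(0.0415 - 0.3993) = -0.1374
  grad(y) = -1.6484, v = y - alpha*grad = -0.0767
  prox(v) = soft_thresh(-0.0767, 0.092) = 0.0
Iteration 4: beta = 0.6, y = 0.0 + 0.6*(0.0 - 0.0415) = -0.0249
  grad(y) = -0.2989, v = y - alpha*grad = -0.0139
  prox(v) = soft_thresh(-0.0139, 0.092) = 0.0
f(x_4) = 6*0.0^2 + 0*0.0 + 2.5*|0.0| = 0.0


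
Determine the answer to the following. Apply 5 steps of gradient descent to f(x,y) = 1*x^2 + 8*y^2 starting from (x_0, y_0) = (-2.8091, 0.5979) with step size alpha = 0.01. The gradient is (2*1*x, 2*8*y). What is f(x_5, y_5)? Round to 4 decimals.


Gradient descent on f(x,y) = 1*x^2 + 8*y^2.
Starting point: (-2.8091, 0.5979), alpha = 0.01
Step 1: grad_x = 2*1*-2.8091 = -5.6182, grad_y = 2*8*0.5979 = 9.5664
  x_1 = -2.8091 - 0.01*-5.6182 = -2.7529
  y_1 = 0.5979 - 0.01*9.5664 = 0.5022
Step 2: grad_x = 2*1*-2.7529 = -5.5058, grad_y = 2*8*0.5022 = 8.0358
  x_2 = -2.7529 - 0.01*-5.5058 = -2.6979
  y_2 = 0.5022 - 0.01*8.0358 = 0.4219
Step 3: grad_x = 2*1*-2.6979 = -5.3957, grad_y = 2*8*0.4219 = 6.7501
  x_3 = -2.6979 - 0.01*-5.3957 = -2.6439
  y_3 = 0.4219 - 0.01*6.7501 = 0.3544
Step 4: grad_x = 2*1*-2.6439 = -5.2878, grad_y = 2*8*0.3544 = 5.67
  x_4 = -2.6439 - 0.01*-5.2878 = -2.591
  y_4 = 0.3544 - 0.01*5.67 = 0.2977
Step 5: grad_x = 2*1*-2.591 = -5.182, grad_y = 2*8*0.2977 = 4.7628
  x_5 = -2.591 - 0.01*-5.182 = -2.5392
  y_5 = 0.2977 - 0.01*4.7628 = 0.25
f(-2.5392, 0.25) = 1*(-2.5392)^2 + 8*0.25^2 = 6.9478


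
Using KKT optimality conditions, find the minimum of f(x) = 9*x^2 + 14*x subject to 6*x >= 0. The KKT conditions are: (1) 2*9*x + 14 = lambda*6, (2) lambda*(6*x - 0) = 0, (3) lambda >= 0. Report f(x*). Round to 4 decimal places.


Step 1: Try lambda = 0 (constraint inactive).
x_unc = -14/(2*9) = -0.7778
Check: 6*-0.7778 = -4.6668 < 0 -- violated!
Step 2: Constraint must be active: 6*x = 0
x* = 0/6 = 0.0
lambda = (2*9*0.0 + 14)/6 = 2.3333
Step 3: Compute optimal value.
f(x*) = 9*0.0^2 + 14*0.0 = 0.0


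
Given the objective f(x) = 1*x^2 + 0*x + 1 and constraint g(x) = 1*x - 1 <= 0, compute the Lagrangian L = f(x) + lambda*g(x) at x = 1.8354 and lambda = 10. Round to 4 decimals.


Step 1: Evaluate f(x).
f(1.8354) = 1*1.8354^2 + 0*1.8354 + 1 = 4.3687
Step 2: Evaluate g(x).
g(1.8354) = 1*1.8354 - 1 = 0.8354
Step 3: Compute Lagrangian.
L = 4.3687 + 10*0.8354 = 12.7227


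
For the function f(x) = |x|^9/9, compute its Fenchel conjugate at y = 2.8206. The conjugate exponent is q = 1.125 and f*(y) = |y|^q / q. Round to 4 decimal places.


The conjugate exponent q satisfies 1/p + 1/q = 1.
p = 9, so q = 9/(9 - 1) = 1.125
|y|^q = 2.8206^1.125 = 3.211
f*(2.8206) = 3.211 / 1.125 = 2.8542


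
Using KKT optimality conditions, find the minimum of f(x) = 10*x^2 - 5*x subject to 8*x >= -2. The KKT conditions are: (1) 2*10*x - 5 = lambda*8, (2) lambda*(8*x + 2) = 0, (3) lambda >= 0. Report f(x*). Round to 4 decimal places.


Step 1: Try lambda = 0 (constraint inactive).
Stationarity: 2*10*x - 5 = 0
x* = 5/(2*10) = 0.25
Check constraint: 8*0.25 = 2.0 >= -2 -- satisfied.
Step 2: Compute optimal value.
f(x*) = 10*0.25^2 - 5*0.25 = -0.625


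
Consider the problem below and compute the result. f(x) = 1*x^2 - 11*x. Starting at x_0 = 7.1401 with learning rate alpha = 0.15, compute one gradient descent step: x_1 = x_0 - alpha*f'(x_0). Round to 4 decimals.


We compute the gradient at x_0 and apply the update.
f'(x) = 2*x - 11
f'(7.1401) = 2*7.1401 - 11 = 3.2802
x_1 = 7.1401 - 0.15*3.2802 = 6.6481


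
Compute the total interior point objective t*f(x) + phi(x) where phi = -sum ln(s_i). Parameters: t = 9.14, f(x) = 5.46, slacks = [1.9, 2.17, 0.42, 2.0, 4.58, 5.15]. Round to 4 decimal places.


Step 1: Compute log-barrier.
ln values: [0.6419, 0.7747, -0.8675, 0.6931, 1.5217, 1.639]
phi = -(0.6419 + 0.7747 - 0.8675 + 0.6931 + 1.5217 + 1.639) = -4.4029
Step 2: Compute augmented objective.
t*f(x) = 9.14*5.46 = 49.9044
Total = 49.9044 - 4.4029 = 45.5015


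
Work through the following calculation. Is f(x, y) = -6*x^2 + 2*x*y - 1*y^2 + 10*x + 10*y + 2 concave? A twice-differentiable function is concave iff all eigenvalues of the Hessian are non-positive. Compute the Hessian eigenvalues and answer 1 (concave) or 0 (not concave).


The Hessian of f(x,y) = -6*x^2 + 2*x*y - 1*y^2 + 10*x + 10*y + 2 is:
H = [[-12, 2], [2, -2]]
Trace = -12 - 2 = -14
Determinant = -12*-2 - (2)^2 = 20
Discriminant = (-14)^2 - 4*20 = 116.0
Eigenvalues: lambda_1 = -12.3852, lambda_2 = -1.6148
The function is concave.

1


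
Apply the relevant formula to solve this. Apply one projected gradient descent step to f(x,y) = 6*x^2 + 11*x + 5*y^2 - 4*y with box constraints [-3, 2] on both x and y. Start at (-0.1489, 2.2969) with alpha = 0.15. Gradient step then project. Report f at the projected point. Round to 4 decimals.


Step 1: Compute gradient at (-0.1489, 2.2969).
grad_x = 2*6*-0.1489 + 11 = 9.2132
grad_y = 2*5*2.2969 - 4 = 18.969
Step 2: Gradient step.
x_raw = -0.1489 - 0.15*9.2132 = -1.5309
y_raw = 2.2969 - 0.15*18.969 = -0.5485
Step 3: Project onto [-3, 2].
x_proj = clip(-1.5309) = -1.5309
y_proj = clip(-0.5485) = -0.5485
Step 4: Evaluate f.
f(-1.5309, -0.5485) = 0.9197


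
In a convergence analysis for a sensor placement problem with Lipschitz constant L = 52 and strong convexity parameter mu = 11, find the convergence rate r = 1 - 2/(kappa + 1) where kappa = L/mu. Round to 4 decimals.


Step 1: Compute the condition number.
kappa = L/mu = 52/11 = 4.7273
Step 2: Compute the convergence rate.
r = 1 - 2/(kappa + 1) = 1 - 2*mu/(L + mu) = (L - mu)/(L + mu) = 41/63 = 0.6508


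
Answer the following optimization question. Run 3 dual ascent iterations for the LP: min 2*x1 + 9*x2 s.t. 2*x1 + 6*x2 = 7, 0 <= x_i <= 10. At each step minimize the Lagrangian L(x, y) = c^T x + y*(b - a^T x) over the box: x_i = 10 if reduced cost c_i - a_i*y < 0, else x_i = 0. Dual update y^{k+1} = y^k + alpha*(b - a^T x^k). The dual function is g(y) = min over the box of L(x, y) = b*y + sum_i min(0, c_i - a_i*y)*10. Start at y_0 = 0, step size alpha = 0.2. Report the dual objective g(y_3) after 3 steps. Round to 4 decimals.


Dual ascent for LP: min 2*x1 + 9*x2, 2*x1 + 6*x2 = 7, 0 <= x_i <= 10
Step 1: y^k = 0.0, reduced costs: (2.0, 9.0)
  x^k = (0.0, 0.0), subgradient = b - a^T x = 7.0
  y^{k+1} = 0.0 + 0.2*7.0 = 1.4
Step 2: y^k = 1.4, reduced costs: (-0.8, 0.6)
  x^k = (10.0, 0.0), subgradient = b - a^T x = -13.0
  y^{k+1} = 1.4 + 0.2*-13.0 = -1.2
Step 3: y^k = -1.2, reduced costs: (4.4, 16.2)
  x^k = (0.0, 0.0), subgradient = b - a^T x = 7.0
  y^{k+1} = -1.2 + 0.2*7.0 = 0.2
Dual objective at y_3 = 0.2: reduced costs (1.6, 7.8), box minimizer x = (0.0, 0.0)
g(y_3) = b*y + (c1 - a1*y)*x1 + (c2 - a2*y)*x2 = 7*0.2 + 1.6*0.0 + 7.8*0.0 = 1.4 + 0.0 + 0.0 = 1.4


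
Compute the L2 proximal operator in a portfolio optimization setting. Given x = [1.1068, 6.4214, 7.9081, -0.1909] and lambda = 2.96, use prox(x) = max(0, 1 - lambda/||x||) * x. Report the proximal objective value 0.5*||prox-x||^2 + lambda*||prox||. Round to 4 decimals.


Step 1: Compute ||x||.
||x|| = 10.2486
Step 2: Compute scaling factor.
scale = max(0, 1 - 2.96/10.2486) = 0.7112
Step 3: prox(x) = [0.7871, 4.5668, 5.6241, -0.1358]
||prox(x)|| = 7.2886
Step 4: Proximal objective.
0.5*||prox-x||^2 = 4.3808
lambda*||prox|| = 21.5743
Total = 25.9551


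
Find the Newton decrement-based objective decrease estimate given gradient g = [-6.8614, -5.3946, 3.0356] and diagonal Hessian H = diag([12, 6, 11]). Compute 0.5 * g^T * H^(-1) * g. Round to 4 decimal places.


Step 1: H is diagonal, so H^(-1) * g = [-0.5718, -0.8991, 0.276].
Step 2: g^T H^(-1) g = sum_i g_i^2 / H_ii
  = (-6.8614)^2/12 + (-5.3946)^2/6 + (3.0356)^2/11
  = 3.9232 + 4.8503 + 0.8377 = 9.6112
Step 3: Objective decrease = 0.5 * g^T H^(-1) g = 4.8056


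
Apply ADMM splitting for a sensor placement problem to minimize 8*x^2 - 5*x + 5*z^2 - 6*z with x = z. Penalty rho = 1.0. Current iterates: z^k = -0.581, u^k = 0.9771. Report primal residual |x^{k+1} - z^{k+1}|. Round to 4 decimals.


ADMM iteration with rho = 1.0, z^k = -0.581, u^k = 0.9771
Step 1: x-update.
Minimize 8*x^2 - 5*x + (1.0/2)*(x + 0.581 + 0.9771)^2
FOC: (2*8 + 1.0)*x = 5 + 1.0*(-0.581 - 0.9771)
x^{k+1} = 0.2025
Step 2: z-update.
Minimize 5*z^2 - 6*z + (1.0/2)*(0.2025 - z + 0.9771)^2
FOC: (2*5 + 1.0)*z = 6 + 1.0*(0.2025 + 0.9771)
z^{k+1} = 0.6527
Step 3: u-update.
u^{k+1} = 0.9771 + 0.2025 - 0.6527 = 0.5269
Step 4: Primal residual = |0.2025 - 0.6527| = 0.4502


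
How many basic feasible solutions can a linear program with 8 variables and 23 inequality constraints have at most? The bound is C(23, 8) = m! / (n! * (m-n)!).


Each vertex corresponds to some choice of n active constraints out of m, so the number of vertices is at most C(m, n) = m! / (n!(m-n)!).
m = 23, n = 8
Numerator: 23 * 22 * 21 * 20 * 19 * 18 * 17 * 16
Denominator: 8! = 40320
C(23, 8) = 490314


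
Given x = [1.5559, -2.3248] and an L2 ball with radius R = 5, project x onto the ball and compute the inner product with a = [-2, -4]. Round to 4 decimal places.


Step 1: Compute ||x|| (intermediates to 6 decimals).
||x|| = sqrt(1.5559^2 + (-2.3248)^2) = 2.797413
Step 2: Project.
Since ||x|| <= R, proj = x (no scaling needed).
proj(x) = [1.5559, -2.3248]
Step 3: Dot product.
a^T * proj(x) = -2*1.5559 - 4*(-2.3248) = 6.1874


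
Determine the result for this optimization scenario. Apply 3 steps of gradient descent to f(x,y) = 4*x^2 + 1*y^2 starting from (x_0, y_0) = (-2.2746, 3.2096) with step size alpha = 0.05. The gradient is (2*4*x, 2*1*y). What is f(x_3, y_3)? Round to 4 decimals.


Gradient descent on f(x,y) = 4*x^2 + 1*y^2.
Starting point: (-2.2746, 3.2096), alpha = 0.05
Step 1: grad_x = 2*4*-2.2746 = -18.1968, grad_y = 2*1*3.2096 = 6.4192
  x_1 = -2.2746 - 0.05*-18.1968 = -1.3648
  y_1 = 3.2096 - 0.05*6.4192 = 2.8886
Step 2: grad_x = 2*4*-1.3648 = -10.9181, grad_y = 2*1*2.8886 = 5.7773
  x_2 = -1.3648 - 0.05*-10.9181 = -0.8189
  y_2 = 2.8886 - 0.05*5.7773 = 2.5998
Step 3: grad_x = 2*4*-0.8189 = -6.5508, grad_y = 2*1*2.5998 = 5.1996
  x_3 = -0.8189 - 0.05*-6.5508 = -0.4913
  y_3 = 2.5998 - 0.05*5.1996 = 2.3398
f(-0.4913, 2.3398) = 4*(-0.4913)^2 + 1*2.3398^2 = 6.4402


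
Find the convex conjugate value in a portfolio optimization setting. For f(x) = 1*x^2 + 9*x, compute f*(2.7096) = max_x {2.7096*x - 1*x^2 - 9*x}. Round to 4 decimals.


f*(y) = sup_x {y*x - a*x^2 - b*x} = sup_x {(y-b)*x - a*x^2}
FOC: (y - b) - 2a*x = 0 => x* = (y - b)/(2a)
x* = (2.7096 - 9)/(2*1) = -3.1452
f*(2.7096) = (y-b)^2/(4a) = (2.7096 - 9)^2/(4*1)
= 39.5691/4 = 9.8923


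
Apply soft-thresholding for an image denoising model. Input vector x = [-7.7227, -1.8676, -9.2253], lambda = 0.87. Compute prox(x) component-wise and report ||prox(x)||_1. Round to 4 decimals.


Soft-thresholding with lambda = 0.87:
prox(-7.7227) = sign(-7.7227)*max(|-7.7227| - 0.87, 0) = -6.8527
prox(-1.8676) = sign(-1.8676)*max(|-1.8676| - 0.87, 0) = -0.9976
prox(-9.2253) = sign(-9.2253)*max(|-9.2253| - 0.87, 0) = -8.3553
prox(x) = [-6.8527, -0.9976, -8.3553]
||prox(x)||_1 = 6.8527 + 0.9976 + 8.3553 = 16.2056


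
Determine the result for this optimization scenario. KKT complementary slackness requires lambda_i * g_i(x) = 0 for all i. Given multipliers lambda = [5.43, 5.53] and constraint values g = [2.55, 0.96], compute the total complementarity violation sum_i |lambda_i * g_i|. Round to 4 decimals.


KKT complementary slackness check:
lambda_1 * g_1 = 5.43 * 2.55 = 13.8465
lambda_2 * g_2 = 5.53 * 0.96 = 5.3088
Total violation = 13.8465 + 5.3088 = 19.1553


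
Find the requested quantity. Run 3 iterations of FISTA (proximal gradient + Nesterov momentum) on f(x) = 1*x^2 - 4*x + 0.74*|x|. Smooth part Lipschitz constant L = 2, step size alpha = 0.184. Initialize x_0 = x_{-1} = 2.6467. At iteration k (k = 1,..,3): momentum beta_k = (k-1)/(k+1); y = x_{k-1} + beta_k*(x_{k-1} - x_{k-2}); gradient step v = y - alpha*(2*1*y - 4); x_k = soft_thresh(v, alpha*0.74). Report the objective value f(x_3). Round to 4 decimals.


FISTA on f(x) = 1*x^2 - 4*x + 0.74*|x|
L = 2, alpha = 0.184
Iteration 1: beta = 0.0, y = 2.6467 + 0.0*(2.6467 - 2.6467) = 2.6467
  grad(y) = 1.2934, v = y - alpha*grad = 2.4087
  prox(v) = soft_thresh(2.4087, 0.1362) = 2.2726
Iteration 2: beta = 0.3333, y = 2.2726 + 0.3333*(2.2726 - 2.6467) = 2.1478
  grad(y) = 0.2957, v = y - alpha*grad = 2.0934
  prox(v) = soft_thresh(2.0934, 0.1362) = 1.9573
Iteration 3: beta = 0.5, y = 1.9573 + 0.5*(1.9573 - 2.2726) = 1.7996
  grad(y) = -0.4007, v = y - alpha*grad = 1.8734
  prox(v) = soft_thresh(1.8734, 0.1362) = 1.7372
f(x_3) = 1*1.7372^2 - 4*1.7372 + 0.74*|1.7372| = -2.6454


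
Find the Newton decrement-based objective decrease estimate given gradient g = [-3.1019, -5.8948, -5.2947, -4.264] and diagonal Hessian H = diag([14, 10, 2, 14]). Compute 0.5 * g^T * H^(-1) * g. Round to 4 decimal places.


Step 1: H is diagonal, so H^(-1) * g = [-0.2216, -0.5895, -2.6474, -0.3046].
Step 2: g^T H^(-1) g = sum_i g_i^2 / H_ii
  = (-3.1019)^2/14 + (-5.8948)^2/10 + (-5.2947)^2/2 + (-4.264)^2/14
  = 0.6873 + 3.4749 + 14.0169 + 1.2987 = 19.4778
Step 3: Objective decrease = 0.5 * g^T H^(-1) g = 9.7389


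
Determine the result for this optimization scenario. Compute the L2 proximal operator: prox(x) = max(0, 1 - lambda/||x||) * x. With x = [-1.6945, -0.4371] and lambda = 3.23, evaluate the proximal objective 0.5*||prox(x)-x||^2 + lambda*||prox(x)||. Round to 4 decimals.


Step 1: Compute ||x||.
||x|| = 1.75
Step 2: Compute scaling factor.
scale = max(0, 1 - 3.23/1.75) = 0.0
Step 3: prox(x) = [-0.0, -0.0]
||prox(x)|| = 0.0
Step 4: Proximal objective.
0.5*||prox-x||^2 = 1.5312
lambda*||prox|| = 0.0
Total = 1.5312


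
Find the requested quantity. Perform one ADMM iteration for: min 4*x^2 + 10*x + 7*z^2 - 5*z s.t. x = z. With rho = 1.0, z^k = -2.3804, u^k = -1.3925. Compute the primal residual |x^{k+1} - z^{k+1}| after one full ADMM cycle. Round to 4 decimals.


ADMM iteration with rho = 1.0, z^k = -2.3804, u^k = -1.3925
Step 1: x-update.
Minimize 4*x^2 + 10*x + (1.0/2)*(x + 2.3804 - 1.3925)^2
FOC: (2*4 + 1.0)*x = -10 + 1.0*(-2.3804 + 1.3925)
x^{k+1} = -1.2209
Step 2: z-update.
Minimize 7*z^2 - 5*z + (1.0/2)*(-1.2209 - z - 1.3925)^2
FOC: (2*7 + 1.0)*z = 5 + 1.0*(-1.2209 - 1.3925)
z^{k+1} = 0.1591
Step 3: u-update.
u^{k+1} = -1.3925 - 1.2209 - 0.1591 = -2.7725
Step 4: Primal residual = |-1.2209 - 0.1591| = 1.38


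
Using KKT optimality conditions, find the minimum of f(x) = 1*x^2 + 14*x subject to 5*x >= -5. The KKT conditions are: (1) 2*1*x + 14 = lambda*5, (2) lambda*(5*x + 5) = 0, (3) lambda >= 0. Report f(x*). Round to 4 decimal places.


Step 1: Try lambda = 0 (constraint inactive).
x_unc = -14/(2*1) = -7.0
Check: 5*-7.0 = -35.0 < -5 -- violated!
Step 2: Constraint must be active: 5*x = -5
x* = -5/5 = -1.0
lambda = (2*1*(-1.0) + 14)/5 = 2.4
Step 3: Compute optimal value.
f(x*) = 1*(-1.0)^2 + 14*(-1.0) = -13.0


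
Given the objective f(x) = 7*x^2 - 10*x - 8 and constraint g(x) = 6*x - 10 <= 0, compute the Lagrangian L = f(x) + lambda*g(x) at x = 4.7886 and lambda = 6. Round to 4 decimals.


Step 1: Evaluate f(x).
f(4.7886) = 7*4.7886^2 - 10*4.7886 - 8 = 104.6288
Step 2: Evaluate g(x).
g(4.7886) = 6*4.7886 - 10 = 18.7316
Step 3: Compute Lagrangian.
L = 104.6288 + 6*18.7316 = 217.0184


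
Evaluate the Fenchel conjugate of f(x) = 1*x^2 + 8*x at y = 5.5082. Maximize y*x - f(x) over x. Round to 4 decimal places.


f*(y) = sup_x {y*x - a*x^2 - b*x} = sup_x {(y-b)*x - a*x^2}
FOC: (y - b) - 2a*x = 0 => x* = (y - b)/(2a)
x* = (5.5082 - 8)/(2*1) = -1.2459
f*(5.5082) = (y-b)^2/(4a) = (5.5082 - 8)^2/(4*1)
= 6.2091/4 = 1.5523


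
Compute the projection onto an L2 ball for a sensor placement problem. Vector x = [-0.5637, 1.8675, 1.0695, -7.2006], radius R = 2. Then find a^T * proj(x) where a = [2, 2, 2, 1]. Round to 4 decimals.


Step 1: Compute ||x|| (intermediates to 6 decimals).
||x|| = sqrt((-0.5637)^2 + 1.8675^2 + 1.0695^2 + (-7.2006)^2) = 7.53643
Step 2: Project.
Since ||x|| > R, scale = R/||x|| = 2/7.53643 = 0.265378, proj(x) = scale * x
proj(x) = [-0.149594, 0.495593, 0.283822, -1.910881]
Step 3: Dot product.
a^T * proj(x) = 2*(-0.149594) + 2*0.495593 + 2*0.283822 + 1*(-1.910881) = -0.6512
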